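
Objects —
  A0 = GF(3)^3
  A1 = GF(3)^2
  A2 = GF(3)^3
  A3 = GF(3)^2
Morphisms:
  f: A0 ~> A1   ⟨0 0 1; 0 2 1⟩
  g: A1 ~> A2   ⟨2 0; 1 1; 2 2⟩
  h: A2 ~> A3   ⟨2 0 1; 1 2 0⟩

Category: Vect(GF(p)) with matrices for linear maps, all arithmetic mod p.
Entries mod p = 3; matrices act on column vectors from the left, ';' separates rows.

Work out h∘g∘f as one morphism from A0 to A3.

Answer: ⟨0 1 2; 0 1 0⟩

Work:
  e0=[1,0,0] f~>[0,0] g~>[0,0,0] h~>[0,0]
  e1=[0,1,0] f~>[0,2] g~>[0,2,1] h~>[1,1]
  e2=[0,0,1] f~>[1,1] g~>[2,2,1] h~>[2,0]
⟦path⟧: ⟨0 1 2; 0 1 0⟩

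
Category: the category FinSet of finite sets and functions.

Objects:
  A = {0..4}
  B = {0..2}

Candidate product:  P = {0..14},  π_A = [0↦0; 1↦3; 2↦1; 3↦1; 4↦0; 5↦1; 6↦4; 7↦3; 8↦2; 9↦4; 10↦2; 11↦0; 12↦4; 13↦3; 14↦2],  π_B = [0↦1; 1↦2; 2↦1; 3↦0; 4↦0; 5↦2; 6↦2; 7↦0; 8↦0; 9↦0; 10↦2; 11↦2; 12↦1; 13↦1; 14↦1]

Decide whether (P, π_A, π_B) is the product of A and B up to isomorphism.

Answer: VALID PRODUCT

Work:
|A|·|B| = 5·3 = 15;  |P| = 15
Check the pairing map k ↦ (π_A(k), π_B(k)):
  0 ↦ (0,1)
  1 ↦ (3,2)
  2 ↦ (1,1)
  3 ↦ (1,0)
  4 ↦ (0,0)
  5 ↦ (1,2)
  6 ↦ (4,2)
  7 ↦ (3,0)
  8 ↦ (2,0)
  9 ↦ (4,0)
  10 ↦ (2,2)
  11 ↦ (0,2)
  12 ↦ (4,1)
  13 ↦ (3,1)
  14 ↦ (2,1)
distinct pairs in image: 15 / 15 needed
  → bijection onto A×B; projections well-typed.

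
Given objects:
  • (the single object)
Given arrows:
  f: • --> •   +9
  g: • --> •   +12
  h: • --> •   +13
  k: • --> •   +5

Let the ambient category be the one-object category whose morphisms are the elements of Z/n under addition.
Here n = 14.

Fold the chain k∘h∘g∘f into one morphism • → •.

Answer: +11

Derivation:
  0 +9≡9 +12≡7 +13≡6 +5≡11  (mod 14)
result: +11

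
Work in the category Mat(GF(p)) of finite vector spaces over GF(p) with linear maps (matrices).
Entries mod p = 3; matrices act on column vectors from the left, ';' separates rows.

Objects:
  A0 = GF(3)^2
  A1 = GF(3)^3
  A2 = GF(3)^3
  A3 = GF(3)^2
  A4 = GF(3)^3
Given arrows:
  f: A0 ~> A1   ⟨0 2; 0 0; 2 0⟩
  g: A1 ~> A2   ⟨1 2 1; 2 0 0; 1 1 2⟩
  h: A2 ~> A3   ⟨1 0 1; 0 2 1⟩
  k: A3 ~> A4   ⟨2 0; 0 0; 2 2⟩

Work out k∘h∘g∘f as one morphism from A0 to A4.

  e0=[1,0] f~>[0,0,2] g~>[2,0,1] h~>[0,1] k~>[0,0,2]
  e1=[0,1] f~>[2,0,0] g~>[2,1,2] h~>[1,1] k~>[2,0,1]
composite: ⟨0 2; 0 0; 2 1⟩

Answer: ⟨0 2; 0 0; 2 1⟩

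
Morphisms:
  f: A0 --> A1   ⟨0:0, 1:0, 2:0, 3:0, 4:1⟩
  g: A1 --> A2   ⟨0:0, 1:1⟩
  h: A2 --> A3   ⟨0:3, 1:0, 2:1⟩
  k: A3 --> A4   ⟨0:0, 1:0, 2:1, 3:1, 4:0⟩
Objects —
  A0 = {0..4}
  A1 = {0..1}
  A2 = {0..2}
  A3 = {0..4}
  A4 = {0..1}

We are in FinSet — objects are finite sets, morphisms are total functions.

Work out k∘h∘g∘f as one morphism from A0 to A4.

Answer: ⟨0:1, 1:1, 2:1, 3:1, 4:0⟩

Work:
  0 f-->0 g-->0 h-->3 k-->1
  1 f-->0 g-->0 h-->3 k-->1
  2 f-->0 g-->0 h-->3 k-->1
  3 f-->0 g-->0 h-->3 k-->1
  4 f-->1 g-->1 h-->0 k-->0
composite: ⟨0:1, 1:1, 2:1, 3:1, 4:0⟩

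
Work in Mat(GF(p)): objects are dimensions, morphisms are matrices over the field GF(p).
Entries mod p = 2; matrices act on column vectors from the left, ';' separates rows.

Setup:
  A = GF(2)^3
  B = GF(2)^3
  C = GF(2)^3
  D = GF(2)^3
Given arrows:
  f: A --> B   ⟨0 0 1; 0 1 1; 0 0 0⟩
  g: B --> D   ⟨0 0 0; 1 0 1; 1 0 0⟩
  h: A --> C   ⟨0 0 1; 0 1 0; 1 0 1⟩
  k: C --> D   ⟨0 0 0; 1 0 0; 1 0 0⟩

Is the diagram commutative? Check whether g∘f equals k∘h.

Path 1 = f;g:
  e0=[1,0,0] f-->[0,0,0] g-->[0,0,0]
  e1=[0,1,0] f-->[0,1,0] g-->[0,0,0]
  e2=[0,0,1] f-->[1,1,0] g-->[0,1,1]
  result₁ = ⟨0 0 0; 0 0 1; 0 0 1⟩
Path 2 = h;k:
  e0=[1,0,0] h-->[0,0,1] k-->[0,0,0]
  e1=[0,1,0] h-->[0,1,0] k-->[0,0,0]
  e2=[0,0,1] h-->[1,0,1] k-->[0,1,1]
  result₂ = ⟨0 0 0; 0 0 1; 0 0 1⟩
Equal? YES — commutes

Answer: COMMUTES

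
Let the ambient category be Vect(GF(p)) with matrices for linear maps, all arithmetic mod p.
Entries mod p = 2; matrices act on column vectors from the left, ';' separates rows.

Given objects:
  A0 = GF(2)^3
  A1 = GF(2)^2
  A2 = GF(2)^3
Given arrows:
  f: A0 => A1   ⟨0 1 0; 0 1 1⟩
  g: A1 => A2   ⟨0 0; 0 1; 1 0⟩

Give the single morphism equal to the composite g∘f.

Answer: ⟨0 0 0; 0 1 1; 0 1 0⟩

Work:
  e0=⟨1,0,0⟩ f=>⟨0,0⟩ g=>⟨0,0,0⟩
  e1=⟨0,1,0⟩ f=>⟨1,1⟩ g=>⟨0,1,1⟩
  e2=⟨0,0,1⟩ f=>⟨0,1⟩ g=>⟨0,1,0⟩
composite: ⟨0 0 0; 0 1 1; 0 1 0⟩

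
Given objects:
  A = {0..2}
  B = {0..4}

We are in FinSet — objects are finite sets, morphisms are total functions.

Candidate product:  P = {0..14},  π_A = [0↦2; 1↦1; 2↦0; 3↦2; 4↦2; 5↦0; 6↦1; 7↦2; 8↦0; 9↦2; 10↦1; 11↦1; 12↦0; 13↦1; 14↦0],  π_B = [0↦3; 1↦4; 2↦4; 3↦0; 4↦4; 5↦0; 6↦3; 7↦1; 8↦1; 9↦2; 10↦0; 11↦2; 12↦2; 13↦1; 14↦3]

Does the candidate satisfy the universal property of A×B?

|A|·|B| = 3·5 = 15;  |P| = 15
Check the pairing map k ↦ (π_A(k), π_B(k)):
  0 ↦ (2,3)
  1 ↦ (1,4)
  2 ↦ (0,4)
  3 ↦ (2,0)
  4 ↦ (2,4)
  5 ↦ (0,0)
  6 ↦ (1,3)
  7 ↦ (2,1)
  8 ↦ (0,1)
  9 ↦ (2,2)
  10 ↦ (1,0)
  11 ↦ (1,2)
  12 ↦ (0,2)
  13 ↦ (1,1)
  14 ↦ (0,3)
distinct pairs in image: 15 / 15 needed
  → bijection onto A×B; projections well-typed.

Answer: VALID PRODUCT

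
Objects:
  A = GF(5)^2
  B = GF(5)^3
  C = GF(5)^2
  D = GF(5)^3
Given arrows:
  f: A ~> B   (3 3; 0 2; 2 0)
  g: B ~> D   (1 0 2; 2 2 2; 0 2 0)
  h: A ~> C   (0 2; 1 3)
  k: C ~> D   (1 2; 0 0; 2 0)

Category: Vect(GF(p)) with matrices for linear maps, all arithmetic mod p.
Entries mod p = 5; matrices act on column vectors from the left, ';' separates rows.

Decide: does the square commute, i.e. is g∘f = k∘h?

Answer: COMMUTES

Work:
Path 1 = f;g:
  e0=⟨1,0⟩ f~>⟨3,0,2⟩ g~>⟨2,0,0⟩
  e1=⟨0,1⟩ f~>⟨3,2,0⟩ g~>⟨3,0,4⟩
  ⟦path⟧₁ = (2 3; 0 0; 0 4)
Path 2 = h;k:
  e0=⟨1,0⟩ h~>⟨0,1⟩ k~>⟨2,0,0⟩
  e1=⟨0,1⟩ h~>⟨2,3⟩ k~>⟨3,0,4⟩
  ⟦path⟧₂ = (2 3; 0 0; 0 4)
Equal? equal; square commutes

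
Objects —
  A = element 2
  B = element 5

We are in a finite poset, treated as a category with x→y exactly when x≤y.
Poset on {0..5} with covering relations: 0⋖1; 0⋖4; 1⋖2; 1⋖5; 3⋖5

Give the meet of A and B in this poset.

Answer: A∧B = 1

Work:
{x : x⊑A ∧ x⊑B} = {0,1}  (A=2, B=5)
  0 ⊑ 1
  1 ⊑ 1
glb = 1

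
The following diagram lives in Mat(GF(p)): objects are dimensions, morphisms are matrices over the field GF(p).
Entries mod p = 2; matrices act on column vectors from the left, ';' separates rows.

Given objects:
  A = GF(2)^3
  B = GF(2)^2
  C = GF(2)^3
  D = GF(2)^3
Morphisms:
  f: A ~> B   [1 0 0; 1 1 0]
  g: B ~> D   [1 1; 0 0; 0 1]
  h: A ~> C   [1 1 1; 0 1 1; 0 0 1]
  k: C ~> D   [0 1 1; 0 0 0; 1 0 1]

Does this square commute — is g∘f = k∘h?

Answer: COMMUTES

Derivation:
1) trace f;g:
  e0=(1,0,0) f~>(1,1) g~>(0,0,1)
  e1=(0,1,0) f~>(0,1) g~>(1,0,1)
  e2=(0,0,1) f~>(0,0) g~>(0,0,0)
  composite₁ = [0 1 0; 0 0 0; 1 1 0]
2) trace h;k:
  e0=(1,0,0) h~>(1,0,0) k~>(0,0,1)
  e1=(0,1,0) h~>(1,1,0) k~>(1,0,1)
  e2=(0,0,1) h~>(1,1,1) k~>(0,0,0)
  composite₂ = [0 1 0; 0 0 0; 1 1 0]
Equal? YES — commutes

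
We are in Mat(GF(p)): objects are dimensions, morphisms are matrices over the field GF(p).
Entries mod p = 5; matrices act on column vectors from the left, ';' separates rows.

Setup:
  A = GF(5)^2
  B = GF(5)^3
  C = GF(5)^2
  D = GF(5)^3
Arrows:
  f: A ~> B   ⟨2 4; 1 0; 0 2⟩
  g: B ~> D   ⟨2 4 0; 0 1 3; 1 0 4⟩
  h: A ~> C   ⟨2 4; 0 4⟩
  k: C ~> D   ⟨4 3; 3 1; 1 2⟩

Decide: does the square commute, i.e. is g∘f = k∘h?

1) trace f;g:
  e0=(1,0) f~>(2,1,0) g~>(3,1,2)
  e1=(0,1) f~>(4,0,2) g~>(3,1,2)
  ⟦path⟧₁ = ⟨3 3; 1 1; 2 2⟩
2) trace h;k:
  e0=(1,0) h~>(2,0) k~>(3,1,2)
  e1=(0,1) h~>(4,4) k~>(3,1,2)
  ⟦path⟧₂ = ⟨3 3; 1 1; 2 2⟩
Equal? YES — commutes

Answer: COMMUTES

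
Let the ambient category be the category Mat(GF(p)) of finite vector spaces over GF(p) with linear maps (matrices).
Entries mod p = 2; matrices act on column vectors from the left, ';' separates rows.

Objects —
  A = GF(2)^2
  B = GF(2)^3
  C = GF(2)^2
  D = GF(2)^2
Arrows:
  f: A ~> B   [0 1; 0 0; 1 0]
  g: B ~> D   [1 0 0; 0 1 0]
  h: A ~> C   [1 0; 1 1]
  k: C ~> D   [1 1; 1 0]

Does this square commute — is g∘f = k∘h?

Path 1 = f;g:
  e0=(1,0) f~>(0,0,1) g~>(0,0)
  e1=(0,1) f~>(1,0,0) g~>(1,0)
  composite₁ = [0 1; 0 0]
Path 2 = h;k:
  e0=(1,0) h~>(1,1) k~>(0,1)
  e1=(0,1) h~>(0,1) k~>(1,0)
  composite₂ = [0 1; 1 0]
Equal? distinct morphisms ✗

Answer: DOES NOT COMMUTE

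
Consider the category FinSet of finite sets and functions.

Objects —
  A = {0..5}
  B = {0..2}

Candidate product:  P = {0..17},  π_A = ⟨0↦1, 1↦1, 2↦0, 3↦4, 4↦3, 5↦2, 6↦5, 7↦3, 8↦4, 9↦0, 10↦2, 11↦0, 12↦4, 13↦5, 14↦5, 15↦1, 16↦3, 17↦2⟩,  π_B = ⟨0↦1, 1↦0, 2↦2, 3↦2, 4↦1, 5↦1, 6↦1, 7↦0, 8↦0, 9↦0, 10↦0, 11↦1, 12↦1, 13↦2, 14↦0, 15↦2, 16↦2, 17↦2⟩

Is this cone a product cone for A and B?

Answer: VALID PRODUCT

Derivation:
|A|·|B| = 6·3 = 18;  |P| = 18
Check the pairing map k ↦ (π_A(k), π_B(k)):
  0 ↦ (1,1)
  1 ↦ (1,0)
  2 ↦ (0,2)
  3 ↦ (4,2)
  4 ↦ (3,1)
  5 ↦ (2,1)
  6 ↦ (5,1)
  7 ↦ (3,0)
  8 ↦ (4,0)
  9 ↦ (0,0)
  10 ↦ (2,0)
  11 ↦ (0,1)
  12 ↦ (4,1)
  13 ↦ (5,2)
  14 ↦ (5,0)
  15 ↦ (1,2)
  16 ↦ (3,2)
  17 ↦ (2,2)
distinct pairs in image: 18 / 18 needed
  → bijection onto A×B; projections well-typed.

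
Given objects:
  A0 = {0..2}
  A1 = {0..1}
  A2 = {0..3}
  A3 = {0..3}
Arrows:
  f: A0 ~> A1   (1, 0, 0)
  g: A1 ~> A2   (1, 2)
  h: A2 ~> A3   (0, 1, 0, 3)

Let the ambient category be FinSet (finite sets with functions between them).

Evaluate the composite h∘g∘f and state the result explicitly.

Answer: (0, 1, 1)

Work:
  0 f~>1 g~>2 h~>0
  1 f~>0 g~>1 h~>1
  2 f~>0 g~>1 h~>1
result: (0, 1, 1)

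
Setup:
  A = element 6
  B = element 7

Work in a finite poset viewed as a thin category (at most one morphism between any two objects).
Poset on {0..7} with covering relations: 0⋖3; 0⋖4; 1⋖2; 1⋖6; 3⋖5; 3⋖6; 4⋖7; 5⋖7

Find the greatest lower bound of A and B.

Answer: A∧B = 3

Trace:
Common predecessors of 6,7: {0,3}
  0 ⊑ 3
  3 ⊑ 3
glb = 3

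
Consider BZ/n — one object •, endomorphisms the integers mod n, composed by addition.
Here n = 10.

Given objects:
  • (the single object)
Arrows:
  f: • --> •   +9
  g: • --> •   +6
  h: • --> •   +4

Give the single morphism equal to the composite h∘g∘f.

  0 +9≡9 +6≡5 +4≡9  (mod 10)
⟦path⟧: +9

Answer: +9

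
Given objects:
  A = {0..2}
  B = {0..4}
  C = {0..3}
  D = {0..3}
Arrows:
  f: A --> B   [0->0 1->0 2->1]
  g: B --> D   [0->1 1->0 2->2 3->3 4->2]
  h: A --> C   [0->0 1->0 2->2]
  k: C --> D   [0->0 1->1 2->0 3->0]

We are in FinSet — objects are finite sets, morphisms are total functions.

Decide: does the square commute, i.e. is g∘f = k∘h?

Along f;g (path 1):
  0 f-->0 g-->1
  1 f-->0 g-->1
  2 f-->1 g-->0
  result₁ = [0->1 1->1 2->0]
Along h;k (path 2):
  0 h-->0 k-->0
  1 h-->0 k-->0
  2 h-->2 k-->0
  result₂ = [0->0 1->0 2->0]
Equal? distinct morphisms ✗

Answer: DOES NOT COMMUTE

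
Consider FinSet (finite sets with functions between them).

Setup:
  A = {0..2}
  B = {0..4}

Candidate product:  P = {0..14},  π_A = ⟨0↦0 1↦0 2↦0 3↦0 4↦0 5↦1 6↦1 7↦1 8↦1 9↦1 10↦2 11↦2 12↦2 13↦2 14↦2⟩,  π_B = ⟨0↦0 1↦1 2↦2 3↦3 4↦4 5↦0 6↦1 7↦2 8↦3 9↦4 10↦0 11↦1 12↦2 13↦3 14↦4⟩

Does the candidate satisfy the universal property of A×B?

Answer: VALID PRODUCT

Derivation:
|A|·|B| = 3·5 = 15;  |P| = 15
Check the pairing map k ↦ (π_A(k), π_B(k)):
  0 ↦ (0,0)
  1 ↦ (0,1)
  2 ↦ (0,2)
  3 ↦ (0,3)
  4 ↦ (0,4)
  5 ↦ (1,0)
  6 ↦ (1,1)
  7 ↦ (1,2)
  8 ↦ (1,3)
  9 ↦ (1,4)
  10 ↦ (2,0)
  11 ↦ (2,1)
  12 ↦ (2,2)
  13 ↦ (2,3)
  14 ↦ (2,4)
distinct pairs in image: 15 / 15 needed
  → bijection onto A×B; projections well-typed.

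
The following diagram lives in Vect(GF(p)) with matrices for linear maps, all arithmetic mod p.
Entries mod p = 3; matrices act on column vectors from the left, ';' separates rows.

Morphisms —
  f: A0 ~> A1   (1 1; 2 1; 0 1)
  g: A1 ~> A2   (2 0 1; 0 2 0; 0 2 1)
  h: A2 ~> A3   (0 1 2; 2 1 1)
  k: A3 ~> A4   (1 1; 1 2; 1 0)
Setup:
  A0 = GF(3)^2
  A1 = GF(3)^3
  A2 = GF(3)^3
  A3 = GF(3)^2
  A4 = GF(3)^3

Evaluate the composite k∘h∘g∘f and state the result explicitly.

  e0=⟨1,0⟩ f~>⟨1,2,0⟩ g~>⟨2,1,1⟩ h~>⟨0,0⟩ k~>⟨0,0,0⟩
  e1=⟨0,1⟩ f~>⟨1,1,1⟩ g~>⟨0,2,0⟩ h~>⟨2,2⟩ k~>⟨1,0,2⟩
result: (0 1; 0 0; 0 2)

Answer: (0 1; 0 0; 0 2)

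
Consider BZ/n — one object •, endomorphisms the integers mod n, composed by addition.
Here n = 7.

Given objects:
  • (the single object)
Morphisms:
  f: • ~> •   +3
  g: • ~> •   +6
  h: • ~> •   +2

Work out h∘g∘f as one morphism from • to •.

Answer: +4

Trace:
  0 +3≡3 +6≡2 +2≡4  (mod 7)
composite: +4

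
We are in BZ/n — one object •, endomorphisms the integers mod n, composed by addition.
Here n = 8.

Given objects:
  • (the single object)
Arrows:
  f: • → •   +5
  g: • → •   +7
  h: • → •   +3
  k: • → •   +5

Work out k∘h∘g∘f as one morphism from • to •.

  0 +5≡5 +7≡4 +3≡7 +5≡4  (mod 8)
result: +4

Answer: +4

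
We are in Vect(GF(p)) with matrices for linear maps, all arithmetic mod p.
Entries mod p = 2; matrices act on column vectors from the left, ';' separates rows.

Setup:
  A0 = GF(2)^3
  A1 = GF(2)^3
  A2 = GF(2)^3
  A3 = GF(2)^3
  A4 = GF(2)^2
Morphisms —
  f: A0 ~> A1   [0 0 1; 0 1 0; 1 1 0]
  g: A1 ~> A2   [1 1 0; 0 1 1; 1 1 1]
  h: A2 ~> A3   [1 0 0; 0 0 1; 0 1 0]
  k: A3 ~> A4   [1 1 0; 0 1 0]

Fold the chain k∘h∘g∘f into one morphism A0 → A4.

Answer: [1 1 0; 1 0 1]

Derivation:
  e0=[1,0,0] f~>[0,0,1] g~>[0,1,1] h~>[0,1,1] k~>[1,1]
  e1=[0,1,0] f~>[0,1,1] g~>[1,0,0] h~>[1,0,0] k~>[1,0]
  e2=[0,0,1] f~>[1,0,0] g~>[1,0,1] h~>[1,1,0] k~>[0,1]
result: [1 1 0; 1 0 1]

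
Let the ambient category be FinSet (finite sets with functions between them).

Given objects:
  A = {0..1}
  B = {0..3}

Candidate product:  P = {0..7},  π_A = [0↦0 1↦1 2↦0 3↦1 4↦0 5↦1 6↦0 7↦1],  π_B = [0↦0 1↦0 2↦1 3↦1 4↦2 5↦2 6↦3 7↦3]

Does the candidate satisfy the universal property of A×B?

Answer: VALID PRODUCT

Trace:
|A|·|B| = 2·4 = 8;  |P| = 8
Check the pairing map k ↦ (π_A(k), π_B(k)):
  0 ↦ (0,0)
  1 ↦ (1,0)
  2 ↦ (0,1)
  3 ↦ (1,1)
  4 ↦ (0,2)
  5 ↦ (1,2)
  6 ↦ (0,3)
  7 ↦ (1,3)
distinct pairs in image: 8 / 8 needed
  → bijection onto A×B; projections well-typed.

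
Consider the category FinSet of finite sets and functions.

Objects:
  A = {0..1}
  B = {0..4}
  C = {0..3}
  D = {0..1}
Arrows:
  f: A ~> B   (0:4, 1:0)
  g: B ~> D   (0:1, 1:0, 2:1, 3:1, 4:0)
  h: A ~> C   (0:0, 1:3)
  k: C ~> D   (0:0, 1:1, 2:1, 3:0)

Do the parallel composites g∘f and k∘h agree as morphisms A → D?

Path 1 = f;g:
  0 f~>4 g~>0
  1 f~>0 g~>1
  result₁ = (0:0, 1:1)
Path 2 = h;k:
  0 h~>0 k~>0
  1 h~>3 k~>0
  result₂ = (0:0, 1:0)
Equal? distinct morphisms ✗

Answer: DOES NOT COMMUTE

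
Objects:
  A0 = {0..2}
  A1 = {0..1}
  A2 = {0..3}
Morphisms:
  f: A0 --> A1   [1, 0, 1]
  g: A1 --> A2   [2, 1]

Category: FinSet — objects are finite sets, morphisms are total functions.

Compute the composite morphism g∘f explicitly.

  0 f-->1 g-->1
  1 f-->0 g-->2
  2 f-->1 g-->1
composite: [1, 2, 1]

Answer: [1, 2, 1]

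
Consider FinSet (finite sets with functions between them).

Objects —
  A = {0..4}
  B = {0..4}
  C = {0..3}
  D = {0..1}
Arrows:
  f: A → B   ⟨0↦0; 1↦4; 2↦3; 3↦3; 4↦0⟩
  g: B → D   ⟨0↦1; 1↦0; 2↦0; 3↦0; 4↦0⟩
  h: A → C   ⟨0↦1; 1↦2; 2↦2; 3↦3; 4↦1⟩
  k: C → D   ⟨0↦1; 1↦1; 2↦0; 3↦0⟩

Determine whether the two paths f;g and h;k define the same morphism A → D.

Path 1 = f;g:
  0 f→0 g→1
  1 f→4 g→0
  2 f→3 g→0
  3 f→3 g→0
  4 f→0 g→1
  ⟦path⟧₁ = ⟨0↦1; 1↦0; 2↦0; 3↦0; 4↦1⟩
Path 2 = h;k:
  0 h→1 k→1
  1 h→2 k→0
  2 h→2 k→0
  3 h→3 k→0
  4 h→1 k→1
  ⟦path⟧₂ = ⟨0↦1; 1↦0; 2↦0; 3↦0; 4↦1⟩
Equal? equal; square commutes

Answer: COMMUTES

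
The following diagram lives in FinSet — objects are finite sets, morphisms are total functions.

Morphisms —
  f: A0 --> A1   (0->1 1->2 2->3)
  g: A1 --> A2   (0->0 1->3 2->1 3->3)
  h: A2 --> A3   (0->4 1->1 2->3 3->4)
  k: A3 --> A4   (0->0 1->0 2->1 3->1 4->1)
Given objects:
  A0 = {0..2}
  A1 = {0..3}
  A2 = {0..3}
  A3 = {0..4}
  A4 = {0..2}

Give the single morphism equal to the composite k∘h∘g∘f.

  0 f-->1 g-->3 h-->4 k-->1
  1 f-->2 g-->1 h-->1 k-->0
  2 f-->3 g-->3 h-->4 k-->1
result: (0->1 1->0 2->1)

Answer: (0->1 1->0 2->1)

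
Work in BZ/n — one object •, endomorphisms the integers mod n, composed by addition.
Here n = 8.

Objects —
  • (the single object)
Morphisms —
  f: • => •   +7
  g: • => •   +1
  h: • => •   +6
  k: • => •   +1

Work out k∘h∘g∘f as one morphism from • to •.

  0 +7≡7 +1≡0 +6≡6 +1≡7  (mod 8)
⟦path⟧: +7

Answer: +7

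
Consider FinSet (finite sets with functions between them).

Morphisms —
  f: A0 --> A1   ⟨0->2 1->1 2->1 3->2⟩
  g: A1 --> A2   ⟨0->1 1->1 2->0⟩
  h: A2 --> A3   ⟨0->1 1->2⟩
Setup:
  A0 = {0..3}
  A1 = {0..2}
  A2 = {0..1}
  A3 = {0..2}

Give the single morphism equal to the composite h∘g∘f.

  0 f-->2 g-->0 h-->1
  1 f-->1 g-->1 h-->2
  2 f-->1 g-->1 h-->2
  3 f-->2 g-->0 h-->1
⟦path⟧: ⟨0->1 1->2 2->2 3->1⟩

Answer: ⟨0->1 1->2 2->2 3->1⟩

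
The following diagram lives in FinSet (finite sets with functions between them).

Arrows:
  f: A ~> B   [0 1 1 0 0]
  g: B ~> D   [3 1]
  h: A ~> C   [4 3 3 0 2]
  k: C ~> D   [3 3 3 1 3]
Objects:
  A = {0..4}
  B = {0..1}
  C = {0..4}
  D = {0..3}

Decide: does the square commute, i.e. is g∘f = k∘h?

Answer: COMMUTES

Trace:
Path 1 = f;g:
  0 f~>0 g~>3
  1 f~>1 g~>1
  2 f~>1 g~>1
  3 f~>0 g~>3
  4 f~>0 g~>3
  result₁ = [3 1 1 3 3]
Path 2 = h;k:
  0 h~>4 k~>3
  1 h~>3 k~>1
  2 h~>3 k~>1
  3 h~>0 k~>3
  4 h~>2 k~>3
  result₂ = [3 1 1 3 3]
Equal? same morphism ✓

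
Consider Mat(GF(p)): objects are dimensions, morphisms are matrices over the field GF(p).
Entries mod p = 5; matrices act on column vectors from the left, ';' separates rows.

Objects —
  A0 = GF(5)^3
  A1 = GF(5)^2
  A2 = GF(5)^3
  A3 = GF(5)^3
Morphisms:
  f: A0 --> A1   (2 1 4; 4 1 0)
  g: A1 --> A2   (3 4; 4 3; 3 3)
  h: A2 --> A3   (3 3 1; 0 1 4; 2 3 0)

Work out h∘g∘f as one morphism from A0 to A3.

Answer: (4 3 1; 2 1 4; 4 0 2)

Derivation:
  e0=(1,0,0) f-->(2,4) g-->(2,0,3) h-->(4,2,4)
  e1=(0,1,0) f-->(1,1) g-->(2,2,1) h-->(3,1,0)
  e2=(0,0,1) f-->(4,0) g-->(2,1,2) h-->(1,4,2)
result: (4 3 1; 2 1 4; 4 0 2)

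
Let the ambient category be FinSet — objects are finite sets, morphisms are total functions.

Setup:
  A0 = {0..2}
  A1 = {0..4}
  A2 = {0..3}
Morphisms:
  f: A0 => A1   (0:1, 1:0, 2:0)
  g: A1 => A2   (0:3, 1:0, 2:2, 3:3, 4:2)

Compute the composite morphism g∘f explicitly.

  0 f=>1 g=>0
  1 f=>0 g=>3
  2 f=>0 g=>3
composite: (0:0, 1:3, 2:3)

Answer: (0:0, 1:3, 2:3)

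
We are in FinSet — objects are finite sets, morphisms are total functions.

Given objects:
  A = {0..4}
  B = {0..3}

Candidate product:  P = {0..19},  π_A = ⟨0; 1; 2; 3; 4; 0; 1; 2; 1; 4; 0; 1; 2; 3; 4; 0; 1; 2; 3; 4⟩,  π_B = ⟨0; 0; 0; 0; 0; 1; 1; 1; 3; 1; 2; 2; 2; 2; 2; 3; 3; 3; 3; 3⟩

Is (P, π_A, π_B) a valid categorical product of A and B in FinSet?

Answer: NOT A VALID PRODUCT — duplicate pair at indices 16,8

Trace:
|A|·|B| = 5·4 = 20;  |P| = 20
Check the pairing map k ↦ (π_A(k), π_B(k)):
  0 : (0,0)
  1 : (1,0)
  2 : (2,0)
  3 : (3,0)
  4 : (4,0)
  5 : (0,1)
  6 : (1,1)
  7 : (2,1)
  8 : (1,3)
  9 : (4,1)
  10 : (0,2)
  11 : (1,2)
  12 : (2,2)
  13 : (3,2)
  14 : (4,2)
  15 : (0,3)
  16 : (1,3)  ✗ repeats pair of k=8
  17 : (2,3)
  18 : (3,3)
  19 : (4,3)
distinct pairs in image: 19 / 20 needed
  → (1,3) hit at k=8 and k=16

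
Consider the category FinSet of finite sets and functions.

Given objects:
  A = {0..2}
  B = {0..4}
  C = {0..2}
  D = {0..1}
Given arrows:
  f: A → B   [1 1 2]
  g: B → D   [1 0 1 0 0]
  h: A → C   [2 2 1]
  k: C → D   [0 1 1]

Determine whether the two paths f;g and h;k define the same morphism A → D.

1) trace f;g:
  0 f→1 g→0
  1 f→1 g→0
  2 f→2 g→1
  ⟦path⟧₁ = [0 0 1]
2) trace h;k:
  0 h→2 k→1
  1 h→2 k→1
  2 h→1 k→1
  ⟦path⟧₂ = [1 1 1]
Equal? distinct morphisms ✗

Answer: DOES NOT COMMUTE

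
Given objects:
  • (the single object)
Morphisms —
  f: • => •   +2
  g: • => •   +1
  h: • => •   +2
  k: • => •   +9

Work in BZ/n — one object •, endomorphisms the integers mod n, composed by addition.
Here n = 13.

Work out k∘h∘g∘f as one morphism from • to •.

Answer: +1

Derivation:
  0 +2≡2 +1≡3 +2≡5 +9≡1  (mod 13)
⟦path⟧: +1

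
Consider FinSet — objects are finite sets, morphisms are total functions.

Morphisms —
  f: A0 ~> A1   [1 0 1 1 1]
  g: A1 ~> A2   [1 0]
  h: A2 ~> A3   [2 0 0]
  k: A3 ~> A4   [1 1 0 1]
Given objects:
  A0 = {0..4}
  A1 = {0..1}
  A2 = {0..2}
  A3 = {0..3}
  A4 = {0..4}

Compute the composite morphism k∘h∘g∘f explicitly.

  0 f~>1 g~>0 h~>2 k~>0
  1 f~>0 g~>1 h~>0 k~>1
  2 f~>1 g~>0 h~>2 k~>0
  3 f~>1 g~>0 h~>2 k~>0
  4 f~>1 g~>0 h~>2 k~>0
⟦path⟧: [0 1 0 0 0]

Answer: [0 1 0 0 0]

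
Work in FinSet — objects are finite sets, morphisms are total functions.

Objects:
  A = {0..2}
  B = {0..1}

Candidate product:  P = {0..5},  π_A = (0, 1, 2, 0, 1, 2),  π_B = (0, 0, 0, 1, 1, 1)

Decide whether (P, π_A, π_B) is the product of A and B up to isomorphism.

Answer: VALID PRODUCT

Trace:
|A|·|B| = 3·2 = 6;  |P| = 6
Check the pairing map k ↦ (π_A(k), π_B(k)):
  0 ↦ (0,0)
  1 ↦ (1,0)
  2 ↦ (2,0)
  3 ↦ (0,1)
  4 ↦ (1,1)
  5 ↦ (2,1)
distinct pairs in image: 6 / 6 needed
  → bijection onto A×B; projections well-typed.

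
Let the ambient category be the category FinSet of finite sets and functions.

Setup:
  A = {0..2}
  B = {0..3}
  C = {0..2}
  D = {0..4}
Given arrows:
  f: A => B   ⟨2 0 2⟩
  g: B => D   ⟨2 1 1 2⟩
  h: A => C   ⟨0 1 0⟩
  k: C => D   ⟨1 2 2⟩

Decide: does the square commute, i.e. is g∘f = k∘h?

Answer: COMMUTES

Trace:
1) trace f;g:
  0 f=>2 g=>1
  1 f=>0 g=>2
  2 f=>2 g=>1
  composite₁ = ⟨1 2 1⟩
2) trace h;k:
  0 h=>0 k=>1
  1 h=>1 k=>2
  2 h=>0 k=>1
  composite₂ = ⟨1 2 1⟩
Equal? YES — commutes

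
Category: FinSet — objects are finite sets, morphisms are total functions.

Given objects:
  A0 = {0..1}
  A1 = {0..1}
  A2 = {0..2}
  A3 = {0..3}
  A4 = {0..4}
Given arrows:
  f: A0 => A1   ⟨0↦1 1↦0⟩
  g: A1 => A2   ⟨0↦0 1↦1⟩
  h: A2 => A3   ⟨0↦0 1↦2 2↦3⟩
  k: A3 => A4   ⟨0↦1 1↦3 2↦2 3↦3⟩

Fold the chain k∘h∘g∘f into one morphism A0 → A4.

Answer: ⟨0↦2 1↦1⟩

Work:
  0 f=>1 g=>1 h=>2 k=>2
  1 f=>0 g=>0 h=>0 k=>1
composite: ⟨0↦2 1↦1⟩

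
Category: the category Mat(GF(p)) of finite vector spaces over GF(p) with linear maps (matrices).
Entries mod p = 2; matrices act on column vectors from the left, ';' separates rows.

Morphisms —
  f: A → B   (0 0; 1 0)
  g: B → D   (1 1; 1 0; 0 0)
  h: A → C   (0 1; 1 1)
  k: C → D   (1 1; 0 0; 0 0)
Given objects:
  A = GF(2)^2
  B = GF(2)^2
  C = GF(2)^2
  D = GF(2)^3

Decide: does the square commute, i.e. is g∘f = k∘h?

Answer: COMMUTES

Trace:
Path 1 = f;g:
  e0=⟨1,0⟩ f→⟨0,1⟩ g→⟨1,0,0⟩
  e1=⟨0,1⟩ f→⟨0,0⟩ g→⟨0,0,0⟩
  ⟦path⟧₁ = (1 0; 0 0; 0 0)
Path 2 = h;k:
  e0=⟨1,0⟩ h→⟨0,1⟩ k→⟨1,0,0⟩
  e1=⟨0,1⟩ h→⟨1,1⟩ k→⟨0,0,0⟩
  ⟦path⟧₂ = (1 0; 0 0; 0 0)
Equal? YES — commutes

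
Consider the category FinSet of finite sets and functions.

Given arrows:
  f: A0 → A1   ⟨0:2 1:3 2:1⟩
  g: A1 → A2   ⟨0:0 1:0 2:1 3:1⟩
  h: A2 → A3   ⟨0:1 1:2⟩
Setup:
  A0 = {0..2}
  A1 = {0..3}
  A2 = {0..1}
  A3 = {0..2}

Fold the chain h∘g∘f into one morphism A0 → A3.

Answer: ⟨0:2 1:2 2:1⟩

Derivation:
  0 f→2 g→1 h→2
  1 f→3 g→1 h→2
  2 f→1 g→0 h→1
result: ⟨0:2 1:2 2:1⟩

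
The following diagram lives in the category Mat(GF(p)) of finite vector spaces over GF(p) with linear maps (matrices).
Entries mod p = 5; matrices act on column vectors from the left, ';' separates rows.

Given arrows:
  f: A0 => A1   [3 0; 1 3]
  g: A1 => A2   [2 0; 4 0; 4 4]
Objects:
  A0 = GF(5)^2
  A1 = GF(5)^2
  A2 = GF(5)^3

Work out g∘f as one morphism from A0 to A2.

  e0=⟨1,0⟩ f=>⟨3,1⟩ g=>⟨1,2,1⟩
  e1=⟨0,1⟩ f=>⟨0,3⟩ g=>⟨0,0,2⟩
result: [1 0; 2 0; 1 2]

Answer: [1 0; 2 0; 1 2]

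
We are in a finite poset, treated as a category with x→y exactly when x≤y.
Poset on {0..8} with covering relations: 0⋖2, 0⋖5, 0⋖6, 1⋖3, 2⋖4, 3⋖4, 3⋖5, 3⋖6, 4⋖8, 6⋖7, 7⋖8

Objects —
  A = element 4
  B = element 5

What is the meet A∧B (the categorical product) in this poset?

Lower bounds of A=4 and B=5: {0,1,3}
  maximal lower bounds 0 and 3 are incomparable: neither 0<=3 nor 3<=0
→ no greatest lower bound exists

Answer: NO MEET EXISTS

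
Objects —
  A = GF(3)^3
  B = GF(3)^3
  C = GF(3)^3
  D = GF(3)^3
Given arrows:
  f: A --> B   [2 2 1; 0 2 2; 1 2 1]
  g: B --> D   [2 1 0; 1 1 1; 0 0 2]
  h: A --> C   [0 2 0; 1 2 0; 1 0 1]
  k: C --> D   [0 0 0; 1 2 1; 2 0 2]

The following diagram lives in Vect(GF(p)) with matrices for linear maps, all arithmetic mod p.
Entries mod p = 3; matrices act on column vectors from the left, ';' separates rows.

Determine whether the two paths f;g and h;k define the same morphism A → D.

Answer: DOES NOT COMMUTE

Trace:
Path 1 = f;g:
  e0=[1,0,0] f-->[2,0,1] g-->[1,0,2]
  e1=[0,1,0] f-->[2,2,2] g-->[0,0,1]
  e2=[0,0,1] f-->[1,2,1] g-->[1,1,2]
  ⟦path⟧₁ = [1 0 1; 0 0 1; 2 1 2]
Path 2 = h;k:
  e0=[1,0,0] h-->[0,1,1] k-->[0,0,2]
  e1=[0,1,0] h-->[2,2,0] k-->[0,0,1]
  e2=[0,0,1] h-->[0,0,1] k-->[0,1,2]
  ⟦path⟧₂ = [0 0 0; 0 0 1; 2 1 2]
Equal? NO — does not commute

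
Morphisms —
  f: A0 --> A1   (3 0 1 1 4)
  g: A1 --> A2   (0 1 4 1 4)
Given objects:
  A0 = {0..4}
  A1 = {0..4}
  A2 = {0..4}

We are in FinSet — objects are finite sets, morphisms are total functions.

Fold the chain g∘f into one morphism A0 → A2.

  0 f-->3 g-->1
  1 f-->0 g-->0
  2 f-->1 g-->1
  3 f-->1 g-->1
  4 f-->4 g-->4
⟦path⟧: (1 0 1 1 4)

Answer: (1 0 1 1 4)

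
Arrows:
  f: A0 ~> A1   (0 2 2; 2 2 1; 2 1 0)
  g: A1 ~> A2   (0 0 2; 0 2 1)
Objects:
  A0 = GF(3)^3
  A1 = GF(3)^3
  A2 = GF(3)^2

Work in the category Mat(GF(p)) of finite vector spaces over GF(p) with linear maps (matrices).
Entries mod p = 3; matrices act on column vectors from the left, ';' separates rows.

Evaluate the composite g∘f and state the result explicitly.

Answer: (1 2 0; 0 2 2)

Derivation:
  e0=⟨1,0,0⟩ f~>⟨0,2,2⟩ g~>⟨1,0⟩
  e1=⟨0,1,0⟩ f~>⟨2,2,1⟩ g~>⟨2,2⟩
  e2=⟨0,0,1⟩ f~>⟨2,1,0⟩ g~>⟨0,2⟩
composite: (1 2 0; 0 2 2)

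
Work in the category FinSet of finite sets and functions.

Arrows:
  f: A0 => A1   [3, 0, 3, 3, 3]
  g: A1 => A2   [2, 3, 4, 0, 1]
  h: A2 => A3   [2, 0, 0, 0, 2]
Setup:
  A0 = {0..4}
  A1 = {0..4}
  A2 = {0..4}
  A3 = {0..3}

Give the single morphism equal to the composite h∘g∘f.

  0 f=>3 g=>0 h=>2
  1 f=>0 g=>2 h=>0
  2 f=>3 g=>0 h=>2
  3 f=>3 g=>0 h=>2
  4 f=>3 g=>0 h=>2
⟦path⟧: [2, 0, 2, 2, 2]

Answer: [2, 0, 2, 2, 2]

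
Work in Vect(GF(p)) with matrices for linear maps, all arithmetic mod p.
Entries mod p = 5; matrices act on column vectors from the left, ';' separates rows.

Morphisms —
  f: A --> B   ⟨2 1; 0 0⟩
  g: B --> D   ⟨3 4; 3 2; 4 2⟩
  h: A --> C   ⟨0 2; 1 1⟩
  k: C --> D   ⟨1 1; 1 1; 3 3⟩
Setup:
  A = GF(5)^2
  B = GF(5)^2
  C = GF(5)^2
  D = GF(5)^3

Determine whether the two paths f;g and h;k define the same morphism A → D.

Answer: COMMUTES

Work:
1) trace f;g:
  e0=(1,0) f-->(2,0) g-->(1,1,3)
  e1=(0,1) f-->(1,0) g-->(3,3,4)
  result₁ = ⟨1 3; 1 3; 3 4⟩
2) trace h;k:
  e0=(1,0) h-->(0,1) k-->(1,1,3)
  e1=(0,1) h-->(2,1) k-->(3,3,4)
  result₂ = ⟨1 3; 1 3; 3 4⟩
Equal? YES — commutes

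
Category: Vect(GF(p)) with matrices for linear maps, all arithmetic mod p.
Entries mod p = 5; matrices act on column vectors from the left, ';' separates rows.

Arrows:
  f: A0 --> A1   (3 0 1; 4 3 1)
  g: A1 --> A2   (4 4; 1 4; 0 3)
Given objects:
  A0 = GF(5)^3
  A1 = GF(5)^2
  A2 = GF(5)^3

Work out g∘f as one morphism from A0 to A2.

Answer: (3 2 3; 4 2 0; 2 4 3)

Work:
  e0=(1,0,0) f-->(3,4) g-->(3,4,2)
  e1=(0,1,0) f-->(0,3) g-->(2,2,4)
  e2=(0,0,1) f-->(1,1) g-->(3,0,3)
composite: (3 2 3; 4 2 0; 2 4 3)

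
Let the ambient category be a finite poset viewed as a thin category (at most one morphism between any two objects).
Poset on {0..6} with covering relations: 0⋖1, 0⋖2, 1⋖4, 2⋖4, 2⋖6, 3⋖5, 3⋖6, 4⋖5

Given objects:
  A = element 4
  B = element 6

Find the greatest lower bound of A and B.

Common predecessors of 4,6: {0,2}
  0 ≤ 2
  2 ≤ 2
glb = 2

Answer: A∧B = 2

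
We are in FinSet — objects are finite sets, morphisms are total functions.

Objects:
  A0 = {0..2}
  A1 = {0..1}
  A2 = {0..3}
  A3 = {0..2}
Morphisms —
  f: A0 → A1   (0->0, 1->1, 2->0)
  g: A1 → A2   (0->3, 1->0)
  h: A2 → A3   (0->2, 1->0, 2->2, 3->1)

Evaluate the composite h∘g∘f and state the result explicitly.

Answer: (0->1, 1->2, 2->1)

Work:
  0 f→0 g→3 h→1
  1 f→1 g→0 h→2
  2 f→0 g→3 h→1
⟦path⟧: (0->1, 1->2, 2->1)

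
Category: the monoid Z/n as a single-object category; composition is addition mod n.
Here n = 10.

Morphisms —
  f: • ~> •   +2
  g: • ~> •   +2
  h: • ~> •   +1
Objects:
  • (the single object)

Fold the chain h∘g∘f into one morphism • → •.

  0 +2≡2 +2≡4 +1≡5  (mod 10)
⟦path⟧: +5

Answer: +5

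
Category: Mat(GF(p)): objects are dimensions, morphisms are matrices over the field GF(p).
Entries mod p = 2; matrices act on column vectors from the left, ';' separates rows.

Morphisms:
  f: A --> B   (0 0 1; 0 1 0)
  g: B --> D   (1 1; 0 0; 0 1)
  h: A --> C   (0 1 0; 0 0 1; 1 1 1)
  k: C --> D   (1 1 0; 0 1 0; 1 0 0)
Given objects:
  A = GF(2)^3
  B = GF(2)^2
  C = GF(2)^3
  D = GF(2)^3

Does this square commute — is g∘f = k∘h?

Along f;g (path 1):
  e0=(1,0,0) f-->(0,0) g-->(0,0,0)
  e1=(0,1,0) f-->(0,1) g-->(1,0,1)
  e2=(0,0,1) f-->(1,0) g-->(1,0,0)
  composite₁ = (0 1 1; 0 0 0; 0 1 0)
Along h;k (path 2):
  e0=(1,0,0) h-->(0,0,1) k-->(0,0,0)
  e1=(0,1,0) h-->(1,0,1) k-->(1,0,1)
  e2=(0,0,1) h-->(0,1,1) k-->(1,1,0)
  composite₂ = (0 1 1; 0 0 1; 0 1 0)
Equal? differ; not commutative

Answer: DOES NOT COMMUTE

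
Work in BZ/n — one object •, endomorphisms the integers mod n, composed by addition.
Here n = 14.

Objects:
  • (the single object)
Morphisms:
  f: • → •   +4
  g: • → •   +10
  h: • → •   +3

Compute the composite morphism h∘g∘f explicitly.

Answer: +3

Derivation:
  0 +4≡4 +10≡0 +3≡3  (mod 14)
result: +3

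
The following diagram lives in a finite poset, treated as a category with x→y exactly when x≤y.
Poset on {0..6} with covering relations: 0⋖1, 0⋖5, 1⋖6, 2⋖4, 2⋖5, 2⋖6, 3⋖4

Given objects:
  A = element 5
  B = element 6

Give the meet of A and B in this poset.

{x : x≤A ∧ x≤B} = {0,2}  (A=5, B=6)
  maximal lower bounds 0 and 2 are incomparable: neither 0≤2 nor 2≤0
→ no greatest lower bound exists

Answer: NO MEET EXISTS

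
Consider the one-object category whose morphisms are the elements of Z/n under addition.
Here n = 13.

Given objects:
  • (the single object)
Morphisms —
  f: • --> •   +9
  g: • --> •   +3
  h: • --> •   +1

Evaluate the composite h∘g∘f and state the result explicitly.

Answer: +0

Derivation:
  0 +9≡9 +3≡12 +1≡0  (mod 13)
⟦path⟧: +0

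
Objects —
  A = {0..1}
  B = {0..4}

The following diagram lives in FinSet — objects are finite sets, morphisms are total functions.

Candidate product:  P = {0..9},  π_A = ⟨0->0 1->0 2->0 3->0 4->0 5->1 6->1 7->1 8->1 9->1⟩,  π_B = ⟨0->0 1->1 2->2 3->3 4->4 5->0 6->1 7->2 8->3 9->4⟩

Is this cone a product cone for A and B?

|A|·|B| = 2·5 = 10;  |P| = 10
Check the pairing map k ↦ (π_A(k), π_B(k)):
  0 -> (0,0)
  1 -> (0,1)
  2 -> (0,2)
  3 -> (0,3)
  4 -> (0,4)
  5 -> (1,0)
  6 -> (1,1)
  7 -> (1,2)
  8 -> (1,3)
  9 -> (1,4)
distinct pairs in image: 10 / 10 needed
  → bijection onto A×B; projections well-typed.

Answer: VALID PRODUCT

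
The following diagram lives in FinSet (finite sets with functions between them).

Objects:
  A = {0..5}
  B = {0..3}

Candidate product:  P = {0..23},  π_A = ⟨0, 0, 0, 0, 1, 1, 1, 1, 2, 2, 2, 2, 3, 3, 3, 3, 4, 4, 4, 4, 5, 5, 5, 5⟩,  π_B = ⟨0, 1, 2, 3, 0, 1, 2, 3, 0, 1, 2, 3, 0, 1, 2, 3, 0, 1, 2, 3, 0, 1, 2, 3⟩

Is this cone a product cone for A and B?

|A|·|B| = 6·4 = 24;  |P| = 24
Check the pairing map k ↦ (π_A(k), π_B(k)):
  0 -> (0,0)
  1 -> (0,1)
  2 -> (0,2)
  3 -> (0,3)
  4 -> (1,0)
  5 -> (1,1)
  6 -> (1,2)
  7 -> (1,3)
  8 -> (2,0)
  9 -> (2,1)
  10 -> (2,2)
  11 -> (2,3)
  12 -> (3,0)
  13 -> (3,1)
  14 -> (3,2)
  15 -> (3,3)
  16 -> (4,0)
  17 -> (4,1)
  18 -> (4,2)
  19 -> (4,3)
  20 -> (5,0)
  21 -> (5,1)
  22 -> (5,2)
  23 -> (5,3)
distinct pairs in image: 24 / 24 needed
  → bijection onto A×B; projections well-typed.

Answer: VALID PRODUCT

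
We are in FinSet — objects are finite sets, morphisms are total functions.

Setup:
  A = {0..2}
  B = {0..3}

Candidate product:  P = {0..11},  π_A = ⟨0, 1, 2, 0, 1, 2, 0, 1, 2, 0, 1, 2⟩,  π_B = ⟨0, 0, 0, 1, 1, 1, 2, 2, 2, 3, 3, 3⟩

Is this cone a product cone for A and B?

Answer: VALID PRODUCT

Trace:
|A|·|B| = 3·4 = 12;  |P| = 12
Check the pairing map k ↦ (π_A(k), π_B(k)):
  0 : (0,0)
  1 : (1,0)
  2 : (2,0)
  3 : (0,1)
  4 : (1,1)
  5 : (2,1)
  6 : (0,2)
  7 : (1,2)
  8 : (2,2)
  9 : (0,3)
  10 : (1,3)
  11 : (2,3)
distinct pairs in image: 12 / 12 needed
  → bijection onto A×B; projections well-typed.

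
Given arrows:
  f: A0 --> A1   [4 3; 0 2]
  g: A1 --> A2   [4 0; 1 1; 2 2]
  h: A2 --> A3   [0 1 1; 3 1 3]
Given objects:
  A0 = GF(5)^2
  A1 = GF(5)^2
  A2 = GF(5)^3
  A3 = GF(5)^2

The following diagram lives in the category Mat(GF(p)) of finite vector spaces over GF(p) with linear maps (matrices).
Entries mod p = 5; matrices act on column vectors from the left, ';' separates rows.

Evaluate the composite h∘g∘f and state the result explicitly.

Answer: [2 0; 1 1]

Work:
  e0=⟨1,0⟩ f-->⟨4,0⟩ g-->⟨1,4,3⟩ h-->⟨2,1⟩
  e1=⟨0,1⟩ f-->⟨3,2⟩ g-->⟨2,0,0⟩ h-->⟨0,1⟩
result: [2 0; 1 1]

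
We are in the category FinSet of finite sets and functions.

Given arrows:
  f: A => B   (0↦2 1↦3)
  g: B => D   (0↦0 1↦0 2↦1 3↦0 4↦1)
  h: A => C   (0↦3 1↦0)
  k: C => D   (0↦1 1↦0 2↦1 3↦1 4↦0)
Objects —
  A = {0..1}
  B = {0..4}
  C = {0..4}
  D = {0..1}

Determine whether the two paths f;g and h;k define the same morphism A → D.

Answer: DOES NOT COMMUTE

Trace:
1) trace f;g:
  0 f=>2 g=>1
  1 f=>3 g=>0
  composite₁ = (0↦1 1↦0)
2) trace h;k:
  0 h=>3 k=>1
  1 h=>0 k=>1
  composite₂ = (0↦1 1↦1)
Equal? differ; not commutative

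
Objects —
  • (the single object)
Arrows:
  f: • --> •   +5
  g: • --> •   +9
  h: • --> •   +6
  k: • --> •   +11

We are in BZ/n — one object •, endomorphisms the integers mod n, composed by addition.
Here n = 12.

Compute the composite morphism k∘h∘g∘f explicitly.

Answer: +7

Derivation:
  0 +5≡5 +9≡2 +6≡8 +11≡7  (mod 12)
result: +7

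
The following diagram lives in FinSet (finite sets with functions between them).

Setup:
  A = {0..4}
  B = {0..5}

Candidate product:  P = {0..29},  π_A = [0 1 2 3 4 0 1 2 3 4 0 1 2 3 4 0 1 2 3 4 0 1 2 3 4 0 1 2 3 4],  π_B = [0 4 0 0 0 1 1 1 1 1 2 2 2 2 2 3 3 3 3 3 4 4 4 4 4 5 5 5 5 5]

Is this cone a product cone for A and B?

|A|·|B| = 5·6 = 30;  |P| = 30
Check the pairing map k ↦ (π_A(k), π_B(k)):
  0 ↦ (0,0)
  1 ↦ (1,4)
  2 ↦ (2,0)
  3 ↦ (3,0)
  4 ↦ (4,0)
  5 ↦ (0,1)
  6 ↦ (1,1)
  7 ↦ (2,1)
  8 ↦ (3,1)
  9 ↦ (4,1)
  10 ↦ (0,2)
  11 ↦ (1,2)
  12 ↦ (2,2)
  13 ↦ (3,2)
  14 ↦ (4,2)
  15 ↦ (0,3)
  16 ↦ (1,3)
  17 ↦ (2,3)
  18 ↦ (3,3)
  19 ↦ (4,3)
  20 ↦ (0,4)
  21 ↦ (1,4)  ✗ repeats pair of k=1
  22 ↦ (2,4)
  23 ↦ (3,4)
  24 ↦ (4,4)
  25 ↦ (0,5)
  26 ↦ (1,5)
  27 ↦ (2,5)
  28 ↦ (3,5)
  29 ↦ (4,5)
distinct pairs in image: 29 / 30 needed
  → (1,4) hit at k=1 and k=21

Answer: NOT A VALID PRODUCT — duplicate pair at indices 21,1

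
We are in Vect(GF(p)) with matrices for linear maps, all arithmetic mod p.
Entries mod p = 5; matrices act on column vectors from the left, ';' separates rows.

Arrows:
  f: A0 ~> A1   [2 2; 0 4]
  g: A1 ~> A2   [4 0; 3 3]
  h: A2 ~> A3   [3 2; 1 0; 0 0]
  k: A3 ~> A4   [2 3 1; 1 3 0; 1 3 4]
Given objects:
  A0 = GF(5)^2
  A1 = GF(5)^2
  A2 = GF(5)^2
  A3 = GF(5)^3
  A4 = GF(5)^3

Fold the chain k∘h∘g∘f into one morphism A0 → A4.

Answer: [1 4; 0 4; 0 4]

Trace:
  e0=(1,0) f~>(2,0) g~>(3,1) h~>(1,3,0) k~>(1,0,0)
  e1=(0,1) f~>(2,4) g~>(3,3) h~>(0,3,0) k~>(4,4,4)
composite: [1 4; 0 4; 0 4]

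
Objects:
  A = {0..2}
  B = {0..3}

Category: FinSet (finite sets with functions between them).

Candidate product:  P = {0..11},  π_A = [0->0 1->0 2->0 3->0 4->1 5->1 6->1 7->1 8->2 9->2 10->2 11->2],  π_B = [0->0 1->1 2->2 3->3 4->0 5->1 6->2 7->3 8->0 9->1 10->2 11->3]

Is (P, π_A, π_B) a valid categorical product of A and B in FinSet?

Answer: VALID PRODUCT

Trace:
|A|·|B| = 3·4 = 12;  |P| = 12
Check the pairing map k ↦ (π_A(k), π_B(k)):
  0 -> (0,0)
  1 -> (0,1)
  2 -> (0,2)
  3 -> (0,3)
  4 -> (1,0)
  5 -> (1,1)
  6 -> (1,2)
  7 -> (1,3)
  8 -> (2,0)
  9 -> (2,1)
  10 -> (2,2)
  11 -> (2,3)
distinct pairs in image: 12 / 12 needed
  → bijection onto A×B; projections well-typed.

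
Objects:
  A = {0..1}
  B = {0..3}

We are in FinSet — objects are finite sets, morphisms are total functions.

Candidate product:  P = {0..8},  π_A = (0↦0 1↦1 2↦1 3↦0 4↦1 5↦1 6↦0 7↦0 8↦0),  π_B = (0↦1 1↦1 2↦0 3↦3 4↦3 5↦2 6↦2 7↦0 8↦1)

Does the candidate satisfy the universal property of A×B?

Answer: NOT A VALID PRODUCT — |P|=9 ≠ |A|·|B|=8

Derivation:
|A|·|B| = 2·4 = 8;  |P| = 9
  → cardinalities differ; no bijection possible.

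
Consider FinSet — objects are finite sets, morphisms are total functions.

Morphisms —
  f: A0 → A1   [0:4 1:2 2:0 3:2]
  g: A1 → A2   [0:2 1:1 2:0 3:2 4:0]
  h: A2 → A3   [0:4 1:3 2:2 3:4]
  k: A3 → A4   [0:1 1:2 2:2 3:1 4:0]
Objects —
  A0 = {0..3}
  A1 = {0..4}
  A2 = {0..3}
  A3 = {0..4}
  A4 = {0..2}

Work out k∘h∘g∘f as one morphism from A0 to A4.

Answer: [0:0 1:0 2:2 3:0]

Trace:
  0 f→4 g→0 h→4 k→0
  1 f→2 g→0 h→4 k→0
  2 f→0 g→2 h→2 k→2
  3 f→2 g→0 h→4 k→0
composite: [0:0 1:0 2:2 3:0]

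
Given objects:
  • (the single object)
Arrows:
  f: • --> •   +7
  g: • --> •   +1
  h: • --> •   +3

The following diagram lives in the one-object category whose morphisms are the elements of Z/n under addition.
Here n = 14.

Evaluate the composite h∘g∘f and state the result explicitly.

Answer: +11

Derivation:
  0 +7≡7 +1≡8 +3≡11  (mod 14)
⟦path⟧: +11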